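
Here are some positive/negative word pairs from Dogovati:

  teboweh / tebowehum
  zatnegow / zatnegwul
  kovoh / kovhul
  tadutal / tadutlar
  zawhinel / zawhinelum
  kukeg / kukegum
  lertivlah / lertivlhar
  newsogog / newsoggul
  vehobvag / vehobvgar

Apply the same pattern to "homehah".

lertivlah and kovoh both end in -h yet inflect differently (lertivlhar, kovhul), so the final letter is not what conditions the rule; the last vowel is.
"homehah" has last vowel 'a'. The stems whose last vowel is 'a' (tadutal → tadutlar, lertivlah → lertivlhar, vehobvag → vehobvgar) delete the last vowel and add -ar.
The other patterns: stems whose last vowel is 'o' delete the last vowel and add -ul; stems whose last vowel is 'e' add -um.
So homehah → homehhar.

homehhar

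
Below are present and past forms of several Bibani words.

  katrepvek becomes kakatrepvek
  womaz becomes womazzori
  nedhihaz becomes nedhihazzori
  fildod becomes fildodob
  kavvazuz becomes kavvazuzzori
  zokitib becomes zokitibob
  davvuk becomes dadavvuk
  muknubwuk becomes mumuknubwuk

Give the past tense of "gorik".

gogorik

muknubwuk and kavvazuz both have last vowel 'u' yet inflect differently (mumuknubwuk, kavvazuzzori), so the last vowel is not what conditions the rule; the final letter is.
"gorik" ends in -k. The stems ending in -k (katrepvek → kakatrepvek, muknubwuk → mumuknubwuk, davvuk → dadavvuk) repeat the first consonant+vowel as a prefix.
So gorik → gogorik.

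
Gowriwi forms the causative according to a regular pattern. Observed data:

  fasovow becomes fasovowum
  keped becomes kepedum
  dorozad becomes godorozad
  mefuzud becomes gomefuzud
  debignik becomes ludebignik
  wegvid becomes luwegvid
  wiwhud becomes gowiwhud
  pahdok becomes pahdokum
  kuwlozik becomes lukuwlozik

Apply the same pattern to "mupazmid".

lumupazmid

"mupazmid" has last vowel 'i'. The stems whose last vowel is 'i' (debignik → ludebignik, wegvid → luwegvid, kuwlozik → lukuwlozik) add the prefix lu-.
So mupazmid → lumupazmid.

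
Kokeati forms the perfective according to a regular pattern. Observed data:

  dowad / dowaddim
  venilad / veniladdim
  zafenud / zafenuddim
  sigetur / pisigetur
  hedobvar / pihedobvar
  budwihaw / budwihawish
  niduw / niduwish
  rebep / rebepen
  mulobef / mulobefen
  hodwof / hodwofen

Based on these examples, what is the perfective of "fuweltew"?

fuweltewish

zafenud and sigetur both have last vowel 'u' yet inflect differently (zafenuddim, pisigetur), so the last vowel is not what conditions the rule; the final letter is.
"fuweltew" ends in -w. The stems ending in -w (budwihaw → budwihawish, niduw → niduwish) add -ish.
The other patterns: stems ending in -d double the final consonant and add -im; stems ending in -r add the prefix pi-; stems ending in -f or -p add -en.
So fuweltew → fuweltewish.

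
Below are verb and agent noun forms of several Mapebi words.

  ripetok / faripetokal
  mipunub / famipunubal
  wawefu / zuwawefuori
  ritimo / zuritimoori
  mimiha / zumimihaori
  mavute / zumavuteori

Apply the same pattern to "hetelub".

fahetelubal

mipunub and wawefu both have last vowel 'u' yet inflect differently (famipunubal, zuwawefuori), so the last vowel is not what conditions the rule; whether the stem ends in a vowel or a consonant is.
"hetelub" ends in a consonant. The stems ending in a consonant (ripetok → faripetokal, mipunub → famipunubal) add fa- … -al around the stem.
So hetelub → fahetelubal.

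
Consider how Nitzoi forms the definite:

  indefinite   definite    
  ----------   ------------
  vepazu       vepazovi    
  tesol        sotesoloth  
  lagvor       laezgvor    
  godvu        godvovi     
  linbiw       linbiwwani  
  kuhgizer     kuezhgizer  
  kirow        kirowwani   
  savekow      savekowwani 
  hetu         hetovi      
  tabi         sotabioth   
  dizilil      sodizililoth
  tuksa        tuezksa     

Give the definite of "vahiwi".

sovahiwioth

tesol and kirow both have last vowel 'o' yet inflect differently (sotesoloth, kirowwani), so the last vowel is not what conditions the rule; the final letter is.
"vahiwi" ends in -i. The one such stem in the data (tabi → sotabioth) adds so- … -oth around the stem, so the same rule applies.
The other patterns: stems ending in -u drop the final letter and add -ovi; stems ending in -w double the final consonant and add -ani; stems ending in -a or -r insert -ez- after the first vowel.
So vahiwi → sovahiwioth.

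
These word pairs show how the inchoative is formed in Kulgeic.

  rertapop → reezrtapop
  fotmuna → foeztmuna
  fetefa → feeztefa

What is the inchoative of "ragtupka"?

raezgtupka

Every pair shown (rertapop → reezrtapop, fotmuna → foeztmuna, fetefa → feeztefa) follows the same rule: insert -ez- after the first vowel.
So ragtupka → raezgtupka.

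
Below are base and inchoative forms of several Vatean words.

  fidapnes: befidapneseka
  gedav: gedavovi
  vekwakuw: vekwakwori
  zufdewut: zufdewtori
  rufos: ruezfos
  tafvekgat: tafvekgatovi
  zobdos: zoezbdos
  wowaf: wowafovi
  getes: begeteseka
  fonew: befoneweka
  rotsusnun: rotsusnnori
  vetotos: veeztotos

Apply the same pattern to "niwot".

niezwot

tafvekgat and zufdewut both end in -t yet inflect differently (tafvekgatovi, zufdewtori), so the final letter is not what conditions the rule; the last vowel is.
"niwot" has last vowel 'o'. The stems whose last vowel is 'o' (vetotos → veeztotos, zobdos → zoezbdos, rufos → ruezfos) insert -ez- after the first vowel.
So niwot → niezwot.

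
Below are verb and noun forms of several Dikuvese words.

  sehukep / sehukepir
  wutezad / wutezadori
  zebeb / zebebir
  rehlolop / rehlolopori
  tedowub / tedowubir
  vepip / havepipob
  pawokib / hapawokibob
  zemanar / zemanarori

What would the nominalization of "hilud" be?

"hilud" has last vowel 'u'. The one such stem in the data (tedowub → tedowubir) adds -ir, so the same rule applies.
The other patterns: stems whose last vowel is 'i' add ha- … -ob around the stem; stems whose last vowel is 'a' or 'o' add -ori.
So hilud → hiludir.

hiludir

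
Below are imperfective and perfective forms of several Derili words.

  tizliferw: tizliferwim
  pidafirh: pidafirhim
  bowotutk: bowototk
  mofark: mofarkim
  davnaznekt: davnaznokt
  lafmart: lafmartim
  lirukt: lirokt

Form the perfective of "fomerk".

lafmart and davnaznekt both end in -t yet inflect differently (lafmartim, davnaznokt), so the final letter is not what conditions the rule; the second-to-last letter is.
"fomerk" has second-to-last letter 'r'. The stems whose second-to-last letter is 'r' (tizliferw → tizliferwim, pidafirh → pidafirhim, lafmart → lafmartim) add -im.
So fomerk → fomerkim.

fomerkim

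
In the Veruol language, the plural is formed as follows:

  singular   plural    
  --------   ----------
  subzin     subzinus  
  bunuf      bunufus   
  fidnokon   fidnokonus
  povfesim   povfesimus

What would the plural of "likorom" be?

Every pair shown (subzin → subzinus, bunuf → bunufus, fidnokon → fidnokonus, …) follows the same rule: add -us.
So likorom → likoromus.

likoromus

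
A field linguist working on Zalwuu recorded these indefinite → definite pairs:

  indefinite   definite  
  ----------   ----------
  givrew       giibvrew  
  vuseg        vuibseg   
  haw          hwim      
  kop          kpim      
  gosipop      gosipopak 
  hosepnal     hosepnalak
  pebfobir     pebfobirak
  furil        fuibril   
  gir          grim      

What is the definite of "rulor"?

"rulor" has 2 vowels. The stems with 2 vowels (vuseg → vuibseg, furil → fuibril, givrew → giibvrew) insert -ib- after the first vowel.
So rulor → ruiblor.

ruiblor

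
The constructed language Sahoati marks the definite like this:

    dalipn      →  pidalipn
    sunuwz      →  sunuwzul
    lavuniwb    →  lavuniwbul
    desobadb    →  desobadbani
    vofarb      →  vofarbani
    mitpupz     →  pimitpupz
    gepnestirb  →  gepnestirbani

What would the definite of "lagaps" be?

pilagaps

"lagaps" has second-to-last letter 'p'. The stems whose second-to-last letter is 'p' (mitpupz → pimitpupz, dalipn → pidalipn) add the prefix pi-.
So lagaps → pilagaps.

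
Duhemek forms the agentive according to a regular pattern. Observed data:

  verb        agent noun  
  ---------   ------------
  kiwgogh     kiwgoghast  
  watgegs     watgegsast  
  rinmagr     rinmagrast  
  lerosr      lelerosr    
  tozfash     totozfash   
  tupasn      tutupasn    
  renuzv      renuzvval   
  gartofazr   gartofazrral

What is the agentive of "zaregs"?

"zaregs" has second-to-last letter 'g'. The stems whose second-to-last letter is 'g' (kiwgogh → kiwgoghast, watgegs → watgegsast, rinmagr → rinmagrast) add -ast.
The other patterns: stems whose second-to-last letter is 's' repeat the first consonant+vowel as a prefix; stems whose second-to-last letter is 'z' double the final consonant and add -al.
So zaregs → zaregsast.

zaregsast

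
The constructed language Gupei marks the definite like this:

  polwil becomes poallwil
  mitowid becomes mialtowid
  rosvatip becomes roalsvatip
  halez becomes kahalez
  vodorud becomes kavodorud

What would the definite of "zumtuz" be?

kazumtuz

"zumtuz" has last vowel 'u'. The one such stem in the data (vodorud → kavodorud) adds the prefix ka-, so the same rule applies.
The other pattern: stems whose last vowel is 'i' insert -al- after the first vowel.
So zumtuz → kazumtuz.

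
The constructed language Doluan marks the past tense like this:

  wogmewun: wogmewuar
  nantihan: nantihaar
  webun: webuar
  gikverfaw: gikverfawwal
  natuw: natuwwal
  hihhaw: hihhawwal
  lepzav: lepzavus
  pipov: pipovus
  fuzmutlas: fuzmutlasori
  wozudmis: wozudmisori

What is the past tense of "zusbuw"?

zusbuwwal

nantihan and gikverfaw both have last vowel 'a' yet inflect differently (nantihaar, gikverfawwal), so the last vowel is not what conditions the rule; the final letter is.
"zusbuw" ends in -w. The stems ending in -w (gikverfaw → gikverfawwal, natuw → natuwwal, hihhaw → hihhawwal) double the final consonant and add -al.
The other patterns: stems ending in -n drop the final letter and add -ar; stems ending in -v add -us; stems ending in -s add -ori.
So zusbuw → zusbuwwal.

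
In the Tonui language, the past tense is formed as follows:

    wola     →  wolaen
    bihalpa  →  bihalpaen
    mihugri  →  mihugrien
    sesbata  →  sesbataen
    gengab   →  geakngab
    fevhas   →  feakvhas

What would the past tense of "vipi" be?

"vipi" ends in a vowel. The stems ending in a vowel (wola → wolaen, bihalpa → bihalpaen, mihugri → mihugrien) add -en.
So vipi → vipien.

vipien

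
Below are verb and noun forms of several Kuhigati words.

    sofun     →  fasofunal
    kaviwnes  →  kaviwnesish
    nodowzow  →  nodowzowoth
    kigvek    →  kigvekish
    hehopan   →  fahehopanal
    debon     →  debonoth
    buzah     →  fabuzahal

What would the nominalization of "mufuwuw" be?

debon and sofun both end in -n yet inflect differently (debonoth, fasofunal), so the final letter is not what conditions the rule; the last vowel is.
"mufuwuw" has last vowel 'u'. The one such stem in the data (sofun → fasofunal) adds fa- … -al around the stem, so the same rule applies.
The other patterns: stems whose last vowel is 'e' add -ish; stems whose last vowel is 'o' add -oth.
So mufuwuw → famufuwuwal.

famufuwuwal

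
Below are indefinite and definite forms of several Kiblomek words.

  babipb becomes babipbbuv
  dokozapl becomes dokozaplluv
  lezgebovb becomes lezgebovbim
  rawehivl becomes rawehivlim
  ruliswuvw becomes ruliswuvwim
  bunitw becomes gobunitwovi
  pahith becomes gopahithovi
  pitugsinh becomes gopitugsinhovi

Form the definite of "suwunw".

babipb and lezgebovb both end in -b yet inflect differently (babipbbuv, lezgebovbim), so the final letter is not what conditions the rule; the second-to-last letter is.
"suwunw" has second-to-last letter 'n'. The one such stem in the data (pitugsinh → gopitugsinhovi) adds go- … -ovi around the stem, so the same rule applies.
So suwunw → gosuwunwovi.

gosuwunwovi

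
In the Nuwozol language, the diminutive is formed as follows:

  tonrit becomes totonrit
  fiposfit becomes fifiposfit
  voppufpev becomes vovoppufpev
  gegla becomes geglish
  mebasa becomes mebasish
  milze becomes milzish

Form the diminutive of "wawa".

voppufpev and milze both have last vowel 'e' yet inflect differently (vovoppufpev, milzish), so the last vowel is not what conditions the rule; whether the stem ends in a vowel or a consonant is.
"wawa" ends in a vowel. The stems ending in a vowel (gegla → geglish, mebasa → mebasish, milze → milzish) drop the final letter and add -ish.
So wawa → wawish.

wawish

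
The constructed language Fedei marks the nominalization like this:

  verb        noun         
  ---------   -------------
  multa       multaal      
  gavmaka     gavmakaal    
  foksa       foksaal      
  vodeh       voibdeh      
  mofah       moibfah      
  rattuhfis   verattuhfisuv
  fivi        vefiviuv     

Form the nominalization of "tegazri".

multa and mofah both have last vowel 'a' yet inflect differently (multaal, moibfah), so the last vowel is not what conditions the rule; the final letter is.
"tegazri" ends in -i. The one such stem in the data (fivi → vefiviuv) adds ve- … -uv around the stem, so the same rule applies.
So tegazri → vetegazriuv.

vetegazriuv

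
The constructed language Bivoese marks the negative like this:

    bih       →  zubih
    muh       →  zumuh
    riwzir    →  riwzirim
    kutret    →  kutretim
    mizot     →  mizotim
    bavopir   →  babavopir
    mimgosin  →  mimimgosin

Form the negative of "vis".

zuvis

riwzir and bavopir both end in -r yet inflect differently (riwzirim, babavopir), so the final letter is not what conditions the rule; the number of vowels is.
"vis" has 1 vowel. The stems with 1 vowel (bih → zubih, muh → zumuh) add the prefix zu-.
The other patterns: stems with 2 vowels add -im; stems with 3 vowels repeat the first consonant+vowel as a prefix.
So vis → zuvis.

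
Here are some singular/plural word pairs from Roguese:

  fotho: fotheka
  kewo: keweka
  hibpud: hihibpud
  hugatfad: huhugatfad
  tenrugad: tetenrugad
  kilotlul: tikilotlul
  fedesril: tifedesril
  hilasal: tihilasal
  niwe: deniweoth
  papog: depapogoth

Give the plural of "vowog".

devowogoth

"vowog" ends in -g. The one such stem in the data (papog → depapogoth) adds de- … -oth around the stem, so the same rule applies.
The other patterns: stems ending in -o drop the final letter and add -eka; stems ending in -d repeat the first consonant+vowel as a prefix; stems ending in -l add the prefix ti-.
So vowog → devowogoth.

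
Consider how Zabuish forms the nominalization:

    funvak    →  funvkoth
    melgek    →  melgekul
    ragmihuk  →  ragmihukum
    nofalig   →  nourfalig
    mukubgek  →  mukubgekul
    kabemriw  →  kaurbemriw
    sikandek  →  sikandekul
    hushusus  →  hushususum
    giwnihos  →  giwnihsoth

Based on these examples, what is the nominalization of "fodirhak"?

melgek and funvak both end in -k yet inflect differently (melgekul, funvkoth), so the final letter is not what conditions the rule; the last vowel is.
"fodirhak" has last vowel 'a'. The one such stem in the data (funvak → funvkoth) deletes the last vowel and adds -oth (as does giwnihos), so the same rule applies.
So fodirhak → fodirhkoth.

fodirhkoth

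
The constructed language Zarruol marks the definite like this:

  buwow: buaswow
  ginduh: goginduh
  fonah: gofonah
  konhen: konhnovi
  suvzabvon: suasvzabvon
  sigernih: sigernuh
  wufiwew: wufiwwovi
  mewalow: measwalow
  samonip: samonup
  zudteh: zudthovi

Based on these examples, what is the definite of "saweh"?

sawhovi

"saweh" has last vowel 'e'. The stems whose last vowel is 'e' (wufiwew → wufiwwovi, konhen → konhnovi, zudteh → zudthovi) delete the last vowel and add -ovi.
So saweh → sawhovi.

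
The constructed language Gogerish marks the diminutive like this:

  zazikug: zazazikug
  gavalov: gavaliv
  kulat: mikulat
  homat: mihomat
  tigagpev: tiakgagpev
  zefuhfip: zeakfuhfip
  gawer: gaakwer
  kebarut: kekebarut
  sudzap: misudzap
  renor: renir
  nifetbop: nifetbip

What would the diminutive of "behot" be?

"behot" has last vowel 'o'. The stems whose last vowel is 'o' (renor → renir, nifetbop → nifetbip, gavalov → gavaliv) change the last vowel to 'i'.
The other patterns: stems whose last vowel is 'a' add the prefix mi-; stems whose last vowel is 'u' repeat the first consonant+vowel as a prefix; stems whose last vowel is 'e' or 'i' insert -ak- after the first vowel.
So behot → behit.

behit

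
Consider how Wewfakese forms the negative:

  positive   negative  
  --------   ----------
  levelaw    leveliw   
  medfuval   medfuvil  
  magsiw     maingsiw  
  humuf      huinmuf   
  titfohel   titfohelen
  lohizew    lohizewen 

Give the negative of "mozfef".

"mozfef" has last vowel 'e'. The stems whose last vowel is 'e' (lohizew → lohizewen, titfohel → titfohelen) add -en.
So mozfef → mozfefen.

mozfefen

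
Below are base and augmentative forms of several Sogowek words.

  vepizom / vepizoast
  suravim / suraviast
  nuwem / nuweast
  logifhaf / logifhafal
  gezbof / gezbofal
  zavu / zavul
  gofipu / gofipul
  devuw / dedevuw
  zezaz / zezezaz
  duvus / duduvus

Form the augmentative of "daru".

darul

"daru" ends in -u. The stems ending in -u (zavu → zavul, gofipu → gofipul) drop the final letter and add -ul.
The other patterns: stems ending in -m drop the final letter and add -ast; stems ending in -f add -al; stems ending in -s, -w or -z repeat the first consonant+vowel as a prefix.
So daru → darul.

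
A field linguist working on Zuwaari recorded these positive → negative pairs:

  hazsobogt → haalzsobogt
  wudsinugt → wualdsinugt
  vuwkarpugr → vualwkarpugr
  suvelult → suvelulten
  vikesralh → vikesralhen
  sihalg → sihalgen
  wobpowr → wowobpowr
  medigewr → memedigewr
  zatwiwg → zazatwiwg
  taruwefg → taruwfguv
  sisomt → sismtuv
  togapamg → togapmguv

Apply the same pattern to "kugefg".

"kugefg" has second-to-last letter 'f'. The one such stem in the data (taruwefg → taruwfguv) deletes the last vowel and adds -uv (as do sisomt, togapamg), so the same rule applies.
So kugefg → kugfguv.

kugfguv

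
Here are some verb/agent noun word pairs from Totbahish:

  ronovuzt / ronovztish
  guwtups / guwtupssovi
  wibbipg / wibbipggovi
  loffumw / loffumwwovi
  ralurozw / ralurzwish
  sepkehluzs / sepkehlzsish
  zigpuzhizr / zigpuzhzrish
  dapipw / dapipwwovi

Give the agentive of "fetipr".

fetiprrovi

sepkehluzs and guwtups both end in -s yet inflect differently (sepkehlzsish, guwtupssovi), so the final letter is not what conditions the rule; the second-to-last letter is.
"fetipr" has second-to-last letter 'p'. The stems whose second-to-last letter is 'p' (wibbipg → wibbipggovi, guwtups → guwtupssovi, dapipw → dapipwwovi) double the final consonant and add -ovi.
The other pattern: stems whose second-to-last letter is 'z' delete the last vowel and add -ish.
So fetipr → fetiprrovi.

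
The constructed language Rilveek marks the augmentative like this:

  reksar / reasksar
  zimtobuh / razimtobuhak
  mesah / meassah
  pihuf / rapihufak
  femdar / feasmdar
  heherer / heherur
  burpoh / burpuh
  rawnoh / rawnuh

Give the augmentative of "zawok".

zawuk

zimtobuh and mesah both end in -h yet inflect differently (razimtobuhak, meassah), so the final letter is not what conditions the rule; the last vowel is.
"zawok" has last vowel 'o'. The stems whose last vowel is 'o' (rawnoh → rawnuh, burpoh → burpuh) change the last vowel to 'u'.
So zawok → zawuk.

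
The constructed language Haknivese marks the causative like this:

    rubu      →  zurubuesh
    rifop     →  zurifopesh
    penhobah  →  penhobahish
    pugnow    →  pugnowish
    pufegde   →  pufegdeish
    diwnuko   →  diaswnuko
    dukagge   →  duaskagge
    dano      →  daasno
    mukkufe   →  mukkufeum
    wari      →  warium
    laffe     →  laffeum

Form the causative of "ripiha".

pufegde and dukagge both end in -e yet inflect differently (pufegdeish, duaskagge), so the final letter is not what conditions the rule; the first letter is.
"ripiha" begins with r-. The stems beginning with r- (rubu → zurubuesh, rifop → zurifopesh) add zu- … -esh around the stem.
So ripiha → zuripihaesh.

zuripihaesh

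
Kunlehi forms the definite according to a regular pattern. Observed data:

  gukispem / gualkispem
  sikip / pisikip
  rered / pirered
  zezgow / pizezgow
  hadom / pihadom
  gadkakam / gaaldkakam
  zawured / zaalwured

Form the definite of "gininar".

gadkakam and hadom both end in -m yet inflect differently (gaaldkakam, pihadom), so the final letter is not what conditions the rule; the number of vowels is.
"gininar" has 3 vowels. The stems with 3 vowels (zawured → zaalwured, gadkakam → gaaldkakam, gukispem → gualkispem) insert -al- after the first vowel.
The other pattern: stems with 2 vowels add the prefix pi-.
So gininar → gialninar.

gialninar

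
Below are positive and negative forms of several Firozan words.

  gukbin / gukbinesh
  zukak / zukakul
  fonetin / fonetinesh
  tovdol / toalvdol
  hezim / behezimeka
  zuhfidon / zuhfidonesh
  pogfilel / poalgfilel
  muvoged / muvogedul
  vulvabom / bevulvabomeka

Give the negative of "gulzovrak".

gulzovrakul

zuhfidon and tovdol both have last vowel 'o' yet inflect differently (zuhfidonesh, toalvdol), so the last vowel is not what conditions the rule; the final letter is.
"gulzovrak" ends in -k. The one such stem in the data (zukak → zukakul) adds -ul, so the same rule applies.
So gulzovrak → gulzovrakul.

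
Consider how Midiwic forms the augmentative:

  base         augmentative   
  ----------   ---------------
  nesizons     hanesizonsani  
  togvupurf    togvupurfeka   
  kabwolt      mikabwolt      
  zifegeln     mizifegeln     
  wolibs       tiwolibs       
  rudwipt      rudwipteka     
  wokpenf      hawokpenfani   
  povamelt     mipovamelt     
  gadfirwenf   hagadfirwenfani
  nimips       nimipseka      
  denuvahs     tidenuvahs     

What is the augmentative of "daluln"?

midaluln

gadfirwenf and togvupurf both end in -f yet inflect differently (hagadfirwenfani, togvupurfeka), so the final letter is not what conditions the rule; the second-to-last letter is.
"daluln" has second-to-last letter 'l'. The stems whose second-to-last letter is 'l' (povamelt → mipovamelt, zifegeln → mizifegeln, kabwolt → mikabwolt) add the prefix mi-.
The other patterns: stems whose second-to-last letter is 'n' add ha- … -ani around the stem; stems whose second-to-last letter is 'p' or 'r' add -eka; stems whose second-to-last letter is 'b' or 'h' add the prefix ti-.
So daluln → midaluln.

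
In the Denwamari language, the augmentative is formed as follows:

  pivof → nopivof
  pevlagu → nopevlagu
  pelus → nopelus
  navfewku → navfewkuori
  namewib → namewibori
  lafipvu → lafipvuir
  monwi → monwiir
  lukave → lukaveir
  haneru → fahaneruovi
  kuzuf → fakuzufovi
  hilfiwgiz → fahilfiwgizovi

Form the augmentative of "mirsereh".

pevlagu and navfewku both end in -u yet inflect differently (nopevlagu, navfewkuori), so the final letter is not what conditions the rule; the first letter is.
"mirsereh" begins with m-. The one such stem in the data (monwi → monwiir) adds -ir, so the same rule applies.
The other patterns: stems beginning with p- add the prefix no-; stems beginning with n- add -ori; stems beginning with h- or k- add fa- … -ovi around the stem.
So mirsereh → mirserehir.

mirserehir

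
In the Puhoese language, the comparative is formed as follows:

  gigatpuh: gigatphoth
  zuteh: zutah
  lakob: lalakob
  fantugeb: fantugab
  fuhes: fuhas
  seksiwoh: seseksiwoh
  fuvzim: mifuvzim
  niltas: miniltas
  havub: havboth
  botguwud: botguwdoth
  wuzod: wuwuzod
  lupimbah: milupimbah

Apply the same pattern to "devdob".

dedevdob

fantugeb and havub both end in -b yet inflect differently (fantugab, havboth), so the final letter is not what conditions the rule; the last vowel is.
"devdob" has last vowel 'o'. The stems whose last vowel is 'o' (seksiwoh → seseksiwoh, wuzod → wuwuzod, lakob → lalakob) repeat the first consonant+vowel as a prefix.
So devdob → dedevdob.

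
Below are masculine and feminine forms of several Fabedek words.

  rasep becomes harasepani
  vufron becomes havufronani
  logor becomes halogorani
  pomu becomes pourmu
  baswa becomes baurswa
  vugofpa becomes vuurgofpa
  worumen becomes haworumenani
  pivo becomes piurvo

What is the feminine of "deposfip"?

pivo and vufron both have last vowel 'o' yet inflect differently (piurvo, havufronani), so the last vowel is not what conditions the rule; whether the stem ends in a vowel or a consonant is.
"deposfip" ends in a consonant. The stems ending in a consonant (vufron → havufronani, logor → halogorani, rasep → harasepani) add ha- … -ani around the stem.
The other pattern: stems ending in a vowel insert -ur- after the first vowel.
So deposfip → hadeposfipani.

hadeposfipani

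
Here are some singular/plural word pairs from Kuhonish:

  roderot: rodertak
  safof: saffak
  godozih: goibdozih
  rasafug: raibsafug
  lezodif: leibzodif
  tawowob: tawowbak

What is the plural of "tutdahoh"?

safof and lezodif both end in -f yet inflect differently (saffak, leibzodif), so the final letter is not what conditions the rule; the last vowel is.
"tutdahoh" has last vowel 'o'. The stems whose last vowel is 'o' (roderot → rodertak, tawowob → tawowbak, safof → saffak) delete the last vowel and add -ak.
So tutdahoh → tutdahhak.

tutdahhak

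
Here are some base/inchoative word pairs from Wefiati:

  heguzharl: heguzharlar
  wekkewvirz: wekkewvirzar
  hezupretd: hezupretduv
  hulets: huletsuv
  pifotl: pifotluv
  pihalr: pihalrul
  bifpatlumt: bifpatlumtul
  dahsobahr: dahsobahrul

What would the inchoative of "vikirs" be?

vikirsar

"vikirs" has second-to-last letter 'r'. The stems whose second-to-last letter is 'r' (heguzharl → heguzharlar, wekkewvirz → wekkewvirzar) add -ar.
So vikirs → vikirsar.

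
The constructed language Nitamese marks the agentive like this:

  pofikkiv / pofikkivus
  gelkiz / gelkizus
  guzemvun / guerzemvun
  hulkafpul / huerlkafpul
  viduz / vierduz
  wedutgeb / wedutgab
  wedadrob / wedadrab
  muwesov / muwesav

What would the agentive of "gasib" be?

gelkiz and viduz both end in -z yet inflect differently (gelkizus, vierduz), so the final letter is not what conditions the rule; the last vowel is.
"gasib" has last vowel 'i'. The stems whose last vowel is 'i' (pofikkiv → pofikkivus, gelkiz → gelkizus) add -us.
So gasib → gasibus.

gasibus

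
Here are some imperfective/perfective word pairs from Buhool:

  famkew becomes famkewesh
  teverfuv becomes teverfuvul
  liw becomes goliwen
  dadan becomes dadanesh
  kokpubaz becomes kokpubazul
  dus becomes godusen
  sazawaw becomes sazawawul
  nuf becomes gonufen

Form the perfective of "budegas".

"budegas" has 3 vowels. The stems with 3 vowels (sazawaw → sazawawul, kokpubaz → kokpubazul, teverfuv → teverfuvul) add -ul.
So budegas → budegasul.

budegasul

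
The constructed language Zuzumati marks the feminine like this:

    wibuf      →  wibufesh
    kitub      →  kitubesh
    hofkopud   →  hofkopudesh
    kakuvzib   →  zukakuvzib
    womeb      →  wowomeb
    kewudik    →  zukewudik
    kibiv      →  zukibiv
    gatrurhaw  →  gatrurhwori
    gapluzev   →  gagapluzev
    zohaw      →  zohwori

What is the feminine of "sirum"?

kakuvzib and kitub both end in -b yet inflect differently (zukakuvzib, kitubesh), so the final letter is not what conditions the rule; the last vowel is.
"sirum" has last vowel 'u'. The stems whose last vowel is 'u' (hofkopud → hofkopudesh, kitub → kitubesh, wibuf → wibufesh) add -esh.
The other patterns: stems whose last vowel is 'i' add the prefix zu-; stems whose last vowel is 'e' repeat the first consonant+vowel as a prefix; stems whose last vowel is 'a' delete the last vowel and add -ori.
So sirum → sirumesh.

sirumesh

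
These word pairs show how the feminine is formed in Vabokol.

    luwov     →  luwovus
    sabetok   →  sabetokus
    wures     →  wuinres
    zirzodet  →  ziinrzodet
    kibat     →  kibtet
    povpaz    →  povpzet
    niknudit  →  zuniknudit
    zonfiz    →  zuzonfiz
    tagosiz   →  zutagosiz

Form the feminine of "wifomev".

zirzodet and kibat both end in -t yet inflect differently (ziinrzodet, kibtet), so the final letter is not what conditions the rule; the last vowel is.
"wifomev" has last vowel 'e'. The stems whose last vowel is 'e' (wures → wuinres, zirzodet → ziinrzodet) insert -in- after the first vowel.
So wifomev → wiinfomev.

wiinfomev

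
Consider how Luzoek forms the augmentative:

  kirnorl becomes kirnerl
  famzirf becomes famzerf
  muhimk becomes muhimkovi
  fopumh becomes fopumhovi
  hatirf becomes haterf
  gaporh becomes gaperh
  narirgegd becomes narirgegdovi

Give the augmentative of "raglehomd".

gaporh and fopumh both end in -h yet inflect differently (gaperh, fopumhovi), so the final letter is not what conditions the rule; the second-to-last letter is.
"raglehomd" has second-to-last letter 'm'. The stems whose second-to-last letter is 'm' (fopumh → fopumhovi, muhimk → muhimkovi) add -ovi.
So raglehomd → raglehomdovi.

raglehomdovi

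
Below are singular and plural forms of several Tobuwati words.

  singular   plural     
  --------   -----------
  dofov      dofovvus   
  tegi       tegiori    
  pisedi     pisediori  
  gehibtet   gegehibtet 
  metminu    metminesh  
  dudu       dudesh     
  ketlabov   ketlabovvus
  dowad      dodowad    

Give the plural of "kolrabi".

kolrabiori

"kolrabi" ends in -i. The stems ending in -i (pisedi → pisediori, tegi → tegiori) add -ori.
The other patterns: stems ending in -v double the final consonant and add -us; stems ending in -u drop the final letter and add -esh; stems ending in -d or -t repeat the first consonant+vowel as a prefix.
So kolrabi → kolrabiori.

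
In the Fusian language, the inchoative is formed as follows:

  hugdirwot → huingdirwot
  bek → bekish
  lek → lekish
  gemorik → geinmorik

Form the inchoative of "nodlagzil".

noindlagzil

bek and gemorik both end in -k yet inflect differently (bekish, geinmorik), so the final letter is not what conditions the rule; the number of vowels is.
"nodlagzil" has 3 vowels. The stems with 3 vowels (gemorik → geinmorik, hugdirwot → huingdirwot) insert -in- after the first vowel.
The other pattern: stems with 1 vowel add -ish.
So nodlagzil → noindlagzil.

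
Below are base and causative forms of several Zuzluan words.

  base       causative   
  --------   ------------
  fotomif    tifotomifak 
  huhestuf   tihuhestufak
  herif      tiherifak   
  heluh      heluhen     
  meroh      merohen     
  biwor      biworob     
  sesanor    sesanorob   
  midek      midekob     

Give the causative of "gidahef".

tigidahefak

huhestuf and heluh both have last vowel 'u' yet inflect differently (tihuhestufak, heluhen), so the last vowel is not what conditions the rule; the final letter is.
"gidahef" ends in -f. The stems ending in -f (fotomif → tifotomifak, huhestuf → tihuhestufak, herif → tiherifak) add ti- … -ak around the stem.
So gidahef → tigidahefak.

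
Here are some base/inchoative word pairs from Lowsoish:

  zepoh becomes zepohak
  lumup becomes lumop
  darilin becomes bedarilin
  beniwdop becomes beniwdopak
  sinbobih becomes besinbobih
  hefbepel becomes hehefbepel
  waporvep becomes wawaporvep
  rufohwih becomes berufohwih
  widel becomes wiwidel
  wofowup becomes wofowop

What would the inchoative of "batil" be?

bebatil

beniwdop and wofowup both end in -p yet inflect differently (beniwdopak, wofowop), so the final letter is not what conditions the rule; the last vowel is.
"batil" has last vowel 'i'. The stems whose last vowel is 'i' (sinbobih → besinbobih, rufohwih → berufohwih, darilin → bedarilin) add the prefix be-.
The other patterns: stems whose last vowel is 'o' add -ak; stems whose last vowel is 'u' change the last vowel to 'o'; stems whose last vowel is 'e' repeat the first consonant+vowel as a prefix.
So batil → bebatil.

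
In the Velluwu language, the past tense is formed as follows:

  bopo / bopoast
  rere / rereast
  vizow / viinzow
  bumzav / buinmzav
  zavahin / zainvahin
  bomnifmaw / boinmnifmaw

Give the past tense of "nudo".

nudoast

vizow and bopo both have last vowel 'o' yet inflect differently (viinzow, bopoast), so the last vowel is not what conditions the rule; whether the stem ends in a vowel or a consonant is.
"nudo" ends in a vowel. The stems ending in a vowel (rere → rereast, bopo → bopoast) add -ast.
The other pattern: stems ending in a consonant insert -in- after the first vowel.
So nudo → nudoast.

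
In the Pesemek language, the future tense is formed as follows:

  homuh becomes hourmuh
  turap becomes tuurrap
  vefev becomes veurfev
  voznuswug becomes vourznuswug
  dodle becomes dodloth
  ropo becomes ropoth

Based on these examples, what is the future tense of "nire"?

"nire" ends in a vowel. The stems ending in a vowel (dodle → dodloth, ropo → ropoth) drop the final letter and add -oth.
The other pattern: stems ending in a consonant insert -ur- after the first vowel.
So nire → niroth.

niroth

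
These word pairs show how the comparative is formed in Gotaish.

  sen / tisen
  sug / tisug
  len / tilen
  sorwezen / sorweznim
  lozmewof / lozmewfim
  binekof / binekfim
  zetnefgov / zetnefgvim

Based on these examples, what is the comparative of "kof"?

tikof

sen and sorwezen both end in -n yet inflect differently (tisen, sorweznim), so the final letter is not what conditions the rule; the number of vowels is.
"kof" has 1 vowel. The stems with 1 vowel (sen → tisen, sug → tisug, len → tilen) add the prefix ti-.
The other pattern: stems with 3 vowels delete the last vowel and add -im.
So kof → tikof.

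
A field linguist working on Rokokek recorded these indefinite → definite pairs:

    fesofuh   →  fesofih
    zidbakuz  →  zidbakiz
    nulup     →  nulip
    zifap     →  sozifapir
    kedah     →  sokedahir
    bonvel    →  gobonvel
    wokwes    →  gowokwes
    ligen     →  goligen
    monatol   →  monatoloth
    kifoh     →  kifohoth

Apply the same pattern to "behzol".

behzoloth

nulup and zifap both end in -p yet inflect differently (nulip, sozifapir), so the final letter is not what conditions the rule; the last vowel is.
"behzol" has last vowel 'o'. The stems whose last vowel is 'o' (monatol → monatoloth, kifoh → kifohoth) add -oth.
The other patterns: stems whose last vowel is 'u' change the last vowel to 'i'; stems whose last vowel is 'a' add so- … -ir around the stem; stems whose last vowel is 'e' add the prefix go-.
So behzol → behzoloth.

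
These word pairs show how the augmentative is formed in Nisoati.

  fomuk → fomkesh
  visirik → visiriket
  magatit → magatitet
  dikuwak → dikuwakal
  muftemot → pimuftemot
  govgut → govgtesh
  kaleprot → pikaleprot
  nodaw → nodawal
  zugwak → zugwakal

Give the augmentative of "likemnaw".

zugwak and visirik both end in -k yet inflect differently (zugwakal, visiriket), so the final letter is not what conditions the rule; the last vowel is.
"likemnaw" has last vowel 'a'. The stems whose last vowel is 'a' (zugwak → zugwakal, dikuwak → dikuwakal, nodaw → nodawal) add -al.
So likemnaw → likemnawal.

likemnawal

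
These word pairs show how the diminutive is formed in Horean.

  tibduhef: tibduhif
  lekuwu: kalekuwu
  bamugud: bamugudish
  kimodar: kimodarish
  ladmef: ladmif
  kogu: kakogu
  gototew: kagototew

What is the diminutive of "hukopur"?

gototew and ladmef both have last vowel 'e' yet inflect differently (kagototew, ladmif), so the last vowel is not what conditions the rule; the final letter is.
"hukopur" ends in -r. The one such stem in the data (kimodar → kimodarish) adds -ish, so the same rule applies.
So hukopur → hukopurish.

hukopurish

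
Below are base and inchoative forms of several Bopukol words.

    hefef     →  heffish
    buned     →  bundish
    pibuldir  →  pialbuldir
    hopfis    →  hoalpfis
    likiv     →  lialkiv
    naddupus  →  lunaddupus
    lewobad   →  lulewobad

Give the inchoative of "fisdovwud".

lufisdovwud

hopfis and naddupus both end in -s yet inflect differently (hoalpfis, lunaddupus), so the final letter is not what conditions the rule; the last vowel is.
"fisdovwud" has last vowel 'u'. The one such stem in the data (naddupus → lunaddupus) adds the prefix lu-, so the same rule applies.
So fisdovwud → lufisdovwud.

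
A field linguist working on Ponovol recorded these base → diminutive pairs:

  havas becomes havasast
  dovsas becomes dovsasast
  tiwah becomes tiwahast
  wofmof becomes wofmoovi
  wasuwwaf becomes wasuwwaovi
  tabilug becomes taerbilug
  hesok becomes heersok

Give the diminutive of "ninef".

havas and wasuwwaf both have last vowel 'a' yet inflect differently (havasast, wasuwwaovi), so the last vowel is not what conditions the rule; the final letter is.
"ninef" ends in -f. The stems ending in -f (wofmof → wofmoovi, wasuwwaf → wasuwwaovi) drop the final letter and add -ovi.
The other patterns: stems ending in -h or -s add -ast; stems ending in -g or -k insert -er- after the first vowel.
So ninef → nineovi.

nineovi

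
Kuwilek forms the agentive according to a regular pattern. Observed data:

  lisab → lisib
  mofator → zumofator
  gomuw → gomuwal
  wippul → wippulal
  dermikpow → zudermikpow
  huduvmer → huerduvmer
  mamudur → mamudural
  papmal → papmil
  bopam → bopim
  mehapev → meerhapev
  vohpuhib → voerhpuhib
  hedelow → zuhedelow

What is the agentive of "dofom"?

zudofom

wippul and papmal both end in -l yet inflect differently (wippulal, papmil), so the final letter is not what conditions the rule; the last vowel is.
"dofom" has last vowel 'o'. The stems whose last vowel is 'o' (hedelow → zuhedelow, dermikpow → zudermikpow, mofator → zumofator) add the prefix zu-.
So dofom → zudofom.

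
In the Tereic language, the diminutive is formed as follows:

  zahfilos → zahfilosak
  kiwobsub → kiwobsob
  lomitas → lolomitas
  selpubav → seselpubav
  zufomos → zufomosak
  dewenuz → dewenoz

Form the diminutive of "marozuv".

marozov

"marozuv" has last vowel 'u'. The stems whose last vowel is 'u' (dewenuz → dewenoz, kiwobsub → kiwobsob) change the last vowel to 'o'.
The other patterns: stems whose last vowel is 'a' repeat the first consonant+vowel as a prefix; stems whose last vowel is 'o' add -ak.
So marozuv → marozov.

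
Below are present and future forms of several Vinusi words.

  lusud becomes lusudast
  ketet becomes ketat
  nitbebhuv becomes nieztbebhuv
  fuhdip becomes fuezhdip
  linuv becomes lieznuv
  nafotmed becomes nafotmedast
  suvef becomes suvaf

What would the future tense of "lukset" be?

luksat

"lukset" ends in -t. The one such stem in the data (ketet → ketat) changes the last vowel to 'a' (as does suvef), so the same rule applies.
The other patterns: stems ending in -d add -ast; stems ending in -p or -v insert -ez- after the first vowel.
So lukset → luksat.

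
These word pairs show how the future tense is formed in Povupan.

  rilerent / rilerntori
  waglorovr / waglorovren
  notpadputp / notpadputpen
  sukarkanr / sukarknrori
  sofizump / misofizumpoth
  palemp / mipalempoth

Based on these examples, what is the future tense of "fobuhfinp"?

palemp and notpadputp both end in -p yet inflect differently (mipalempoth, notpadputpen), so the final letter is not what conditions the rule; the second-to-last letter is.
"fobuhfinp" has second-to-last letter 'n'. The stems whose second-to-last letter is 'n' (sukarkanr → sukarknrori, rilerent → rilerntori) delete the last vowel and add -ori.
The other patterns: stems whose second-to-last letter is 'm' add mi- … -oth around the stem; stems whose second-to-last letter is 't' or 'v' add -en.
So fobuhfinp → fobuhfnpori.

fobuhfnpori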